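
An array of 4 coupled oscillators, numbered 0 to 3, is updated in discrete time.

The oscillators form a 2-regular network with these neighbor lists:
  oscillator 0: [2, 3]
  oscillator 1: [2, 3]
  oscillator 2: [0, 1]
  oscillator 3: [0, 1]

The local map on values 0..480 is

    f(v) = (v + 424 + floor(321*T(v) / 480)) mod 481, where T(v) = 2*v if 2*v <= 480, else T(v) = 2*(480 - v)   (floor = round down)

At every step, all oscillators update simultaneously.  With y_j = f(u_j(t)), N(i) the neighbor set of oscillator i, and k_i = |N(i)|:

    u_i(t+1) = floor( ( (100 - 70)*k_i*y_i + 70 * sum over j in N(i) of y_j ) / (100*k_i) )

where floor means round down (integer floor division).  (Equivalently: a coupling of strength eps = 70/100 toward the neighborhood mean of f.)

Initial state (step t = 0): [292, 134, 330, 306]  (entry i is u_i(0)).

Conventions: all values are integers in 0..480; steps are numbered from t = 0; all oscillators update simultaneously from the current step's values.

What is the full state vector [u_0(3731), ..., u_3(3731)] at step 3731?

Answer: [215, 116, 116, 215]
Key observation: The state at step 10, [166, 303, 303, 166], reappears at step 16: the system is in a cycle of period 6 from step 10 on.  Therefore the state at step 3731 equals the state at step 10 + ((3731 - 10) mod 6) = 11, which is [215, 116, 116, 215].

Derivation:
t=0: [292, 134, 330, 306]
t=1: [167, 242, 233, 91]
t=2: [156, 62, 126, 170]
t=3: [294, 228, 209, 239]
t=4: [159, 300, 296, 173]
t=5: [217, 123, 111, 214]
t=6: [360, 294, 298, 370]
t=7: [300, 163, 164, 301]
t=8: [115, 212, 211, 114]
t=9: [289, 357, 357, 289]
t=10: [166, 303, 303, 166]
t=11: [215, 116, 116, 215]
t=12: [364, 294, 294, 364]
t=13: [301, 164, 164, 301]
t=14: [115, 212, 212, 115]
t=15: [290, 358, 358, 290]
t=16: [166, 303, 303, 166]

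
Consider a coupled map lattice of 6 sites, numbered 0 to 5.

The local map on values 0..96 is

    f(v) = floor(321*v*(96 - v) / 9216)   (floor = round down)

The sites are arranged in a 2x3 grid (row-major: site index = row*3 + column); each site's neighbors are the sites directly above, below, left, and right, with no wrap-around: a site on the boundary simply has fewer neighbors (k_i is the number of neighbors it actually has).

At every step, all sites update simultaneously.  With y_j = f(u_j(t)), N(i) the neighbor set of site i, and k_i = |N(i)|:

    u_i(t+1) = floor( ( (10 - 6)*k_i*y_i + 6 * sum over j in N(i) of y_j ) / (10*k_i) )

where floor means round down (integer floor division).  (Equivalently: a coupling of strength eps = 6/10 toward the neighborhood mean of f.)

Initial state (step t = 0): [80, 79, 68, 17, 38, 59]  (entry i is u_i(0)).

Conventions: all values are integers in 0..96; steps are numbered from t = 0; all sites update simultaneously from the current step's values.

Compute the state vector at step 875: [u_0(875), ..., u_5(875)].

Simulating step by step:
t=0: [80, 79, 68, 17, 38, 59]
t=1: [45, 55, 63, 54, 64, 73]
t=2: [78, 75, 69, 76, 71, 66]
t=3: [51, 56, 62, 53, 59, 64]
t=4: [78, 76, 73, 78, 76, 73]
t=5: [49, 52, 56, 49, 52, 56]
t=6: [79, 79, 78, 79, 79, 78]
t=7: [46, 46, 47, 46, 46, 47]
t=8: [80, 80, 80, 80, 80, 80]
t=9: [44, 44, 44, 44, 44, 44]
t=10: [79, 79, 79, 79, 79, 79]
t=11: [46, 46, 46, 46, 46, 46]
t=12: [80, 80, 80, 80, 80, 80]

Answer: [46, 46, 46, 46, 46, 46]
Key observation: The state at step 8, [80, 80, 80, 80, 80, 80], reappears at step 12: the system is in a cycle of period 4 from step 8 on.  Therefore the state at step 875 equals the state at step 8 + ((875 - 8) mod 4) = 11, which is [46, 46, 46, 46, 46, 46].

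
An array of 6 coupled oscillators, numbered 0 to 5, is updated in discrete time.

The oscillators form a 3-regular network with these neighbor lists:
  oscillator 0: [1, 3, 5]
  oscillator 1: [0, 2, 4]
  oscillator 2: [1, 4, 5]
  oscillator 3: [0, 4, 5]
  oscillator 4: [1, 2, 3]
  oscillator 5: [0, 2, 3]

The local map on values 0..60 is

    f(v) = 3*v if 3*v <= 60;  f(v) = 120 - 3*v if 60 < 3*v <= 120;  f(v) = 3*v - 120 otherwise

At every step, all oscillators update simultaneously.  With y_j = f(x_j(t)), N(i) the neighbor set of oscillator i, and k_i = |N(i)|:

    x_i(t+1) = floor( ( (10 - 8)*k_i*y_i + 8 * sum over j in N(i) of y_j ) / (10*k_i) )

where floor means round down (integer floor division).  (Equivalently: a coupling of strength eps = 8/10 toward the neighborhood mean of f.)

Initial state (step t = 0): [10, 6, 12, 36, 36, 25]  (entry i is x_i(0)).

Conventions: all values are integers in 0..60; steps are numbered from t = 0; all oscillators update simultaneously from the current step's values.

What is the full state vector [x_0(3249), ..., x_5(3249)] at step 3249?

Answer: [45, 45, 45, 45, 45, 45]
Key observation: The state at step 18, [15, 15, 15, 15, 15, 15], reappears at step 20: the system is in a cycle of period 2 from step 18 on.  Therefore the state at step 3249 equals the state at step 18 + ((3249 - 18) mod 2) = 19, which is [45, 45, 45, 45, 45, 45].

Derivation:
t=0: [10, 6, 12, 36, 36, 25]
t=1: [26, 24, 27, 25, 20, 29]
t=2: [42, 47, 45, 45, 47, 40]
t=3: [10, 15, 14, 10, 17, 9]
t=4: [33, 41, 41, 34, 41, 32]
t=5: [16, 7, 8, 16, 7, 16]
t=6: [40, 29, 28, 40, 29, 41]
t=7: [9, 25, 25, 9, 25, 10]
t=8: [32, 40, 41, 32, 40, 32]
t=9: [17, 7, 7, 17, 7, 18]
t=10: [43, 29, 29, 43, 29, 43]
t=11: [15, 26, 26, 15, 26, 15]
t=12: [44, 42, 42, 44, 42, 44]
t=13: [10, 7, 7, 10, 7, 10]
t=14: [27, 23, 23, 27, 23, 27]
t=15: [42, 47, 47, 42, 47, 42]
t=16: [10, 17, 17, 10, 17, 10]
t=17: [35, 45, 45, 35, 45, 35]
t=18: [15, 15, 15, 15, 15, 15]
t=19: [45, 45, 45, 45, 45, 45]
t=20: [15, 15, 15, 15, 15, 15]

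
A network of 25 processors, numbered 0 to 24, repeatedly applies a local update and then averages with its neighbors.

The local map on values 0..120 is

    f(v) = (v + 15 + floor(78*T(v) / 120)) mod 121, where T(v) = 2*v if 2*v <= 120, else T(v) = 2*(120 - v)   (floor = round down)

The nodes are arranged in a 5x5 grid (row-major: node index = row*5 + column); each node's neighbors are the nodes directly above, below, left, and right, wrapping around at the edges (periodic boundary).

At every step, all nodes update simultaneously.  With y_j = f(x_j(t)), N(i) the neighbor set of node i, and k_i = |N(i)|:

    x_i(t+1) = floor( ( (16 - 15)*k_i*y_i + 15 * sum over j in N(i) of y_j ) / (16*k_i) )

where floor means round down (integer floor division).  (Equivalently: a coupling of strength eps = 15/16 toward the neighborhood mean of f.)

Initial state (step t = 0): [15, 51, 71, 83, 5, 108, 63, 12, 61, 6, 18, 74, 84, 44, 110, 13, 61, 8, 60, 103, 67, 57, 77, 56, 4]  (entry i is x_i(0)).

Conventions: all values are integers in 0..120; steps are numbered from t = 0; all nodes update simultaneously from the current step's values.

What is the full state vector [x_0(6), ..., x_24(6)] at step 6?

Simulating step by step:
t=0: [15, 51, 71, 83, 5, 108, 63, 12, 61, 6, 18, 74, 84, 44, 110, 13, 61, 8, 60, 103, 67, 57, 77, 56, 4]
t=1: [22, 31, 26, 26, 31, 39, 24, 29, 51, 23, 28, 34, 52, 31, 52, 34, 32, 28, 46, 28, 35, 24, 26, 26, 24]
t=2: [91, 70, 78, 62, 70, 72, 89, 44, 72, 54, 75, 64, 80, 42, 73, 85, 84, 74, 82, 74, 75, 84, 74, 83, 82]
t=3: [27, 24, 49, 27, 24, 22, 49, 31, 66, 27, 27, 25, 68, 32, 44, 26, 26, 25, 46, 25, 23, 26, 25, 26, 26]
t=4: [68, 42, 71, 47, 75, 59, 69, 22, 78, 70, 81, 48, 76, 74, 80, 72, 73, 73, 79, 94, 74, 70, 57, 85, 70]
t=5: [47, 33, 49, 24, 22, 28, 50, 29, 30, 27, 21, 25, 30, 26, 25, 25, 22, 26, 25, 26, 28, 46, 27, 20, 25]
t=6: [73, 37, 74, 55, 55, 40, 76, 47, 76, 75, 73, 56, 75, 77, 72, 70, 83, 74, 70, 72, 67, 80, 65, 72, 69]

Answer: [73, 37, 74, 55, 55, 40, 76, 47, 76, 75, 73, 56, 75, 77, 72, 70, 83, 74, 70, 72, 67, 80, 65, 72, 69]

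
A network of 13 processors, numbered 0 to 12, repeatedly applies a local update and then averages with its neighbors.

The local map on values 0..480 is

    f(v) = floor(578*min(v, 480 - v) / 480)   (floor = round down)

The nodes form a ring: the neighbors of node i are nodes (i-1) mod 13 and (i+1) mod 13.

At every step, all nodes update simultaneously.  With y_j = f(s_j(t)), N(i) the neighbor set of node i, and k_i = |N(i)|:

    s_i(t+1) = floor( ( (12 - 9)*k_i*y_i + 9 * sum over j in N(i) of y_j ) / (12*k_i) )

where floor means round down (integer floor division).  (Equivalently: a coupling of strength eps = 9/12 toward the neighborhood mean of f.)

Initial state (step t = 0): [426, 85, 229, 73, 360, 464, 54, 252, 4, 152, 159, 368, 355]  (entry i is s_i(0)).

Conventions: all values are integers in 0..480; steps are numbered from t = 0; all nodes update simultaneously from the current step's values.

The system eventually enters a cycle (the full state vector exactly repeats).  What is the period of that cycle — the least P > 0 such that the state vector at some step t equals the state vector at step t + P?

Simulating step by step:
t=0: [426, 85, 229, 73, 360, 464, 54, 252, 4, 152, 159, 368, 355]
t=1: [110, 153, 139, 178, 75, 83, 126, 94, 172, 118, 166, 161, 112]
t=2: [152, 158, 191, 149, 139, 115, 117, 162, 147, 187, 175, 173, 155]
t=3: [186, 202, 195, 193, 160, 149, 159, 167, 201, 201, 214, 200, 193]
t=4: [233, 232, 236, 217, 202, 188, 190, 212, 226, 247, 245, 243, 231]
t=5: [278, 281, 273, 262, 243, 233, 237, 251, 268, 277, 282, 281, 281]
t=6: [240, 244, 250, 265, 274, 283, 279, 271, 258, 245, 240, 238, 240]
t=7: [287, 282, 272, 261, 247, 243, 243, 253, 266, 279, 285, 288, 287]
t=8: [234, 240, 250, 264, 275, 283, 280, 271, 257, 244, 235, 232, 231]
t=9: [282, 281, 274, 260, 247, 241, 243, 253, 267, 277, 281, 279, 279]
t=10: [239, 242, 250, 264, 276, 283, 281, 271, 257, 246, 242, 240, 240]
t=11: [287, 282, 273, 260, 247, 240, 242, 252, 266, 278, 285, 287, 288]
t=12: [233, 239, 250, 264, 277, 284, 282, 272, 258, 244, 236, 232, 231]
t=13: [281, 280, 274, 260, 247, 239, 241, 251, 267, 277, 282, 280, 279]
t=14: [240, 242, 251, 264, 276, 284, 282, 272, 258, 246, 241, 240, 240]
t=15: [287, 283, 273, 260, 247, 240, 241, 251, 265, 278, 285, 288, 289]
t=16: [232, 239, 250, 264, 277, 284, 283, 273, 258, 245, 236, 231, 230]
t=17: [280, 279, 274, 260, 247, 239, 241, 251, 265, 277, 281, 279, 277]
t=18: [242, 243, 251, 264, 276, 284, 282, 273, 259, 247, 242, 241, 241]
t=19: [286, 281, 273, 260, 247, 240, 241, 251, 264, 277, 284, 286, 286]
t=20: [235, 240, 250, 264, 277, 284, 283, 273, 259, 247, 237, 234, 233]
t=21: [283, 281, 274, 260, 247, 239, 241, 250, 264, 276, 281, 282, 281]
t=22: [238, 241, 250, 264, 276, 284, 282, 274, 260, 248, 240, 238, 237]
t=23: [286, 282, 274, 260, 247, 240, 241, 250, 263, 277, 284, 286, 285]
t=24: [235, 239, 250, 264, 277, 284, 283, 274, 260, 247, 237, 234, 233]
t=25: [283, 281, 274, 260, 247, 239, 240, 249, 264, 275, 281, 282, 281]
t=26: [238, 241, 250, 264, 276, 285, 284, 275, 261, 248, 241, 238, 237]
t=27: [286, 282, 274, 260, 246, 238, 239, 248, 262, 276, 283, 286, 285]
t=28: [235, 239, 250, 264, 276, 284, 283, 275, 262, 248, 238, 234, 233]
t=29: [283, 281, 274, 260, 247, 239, 240, 248, 262, 275, 281, 282, 281]
t=30: [238, 241, 250, 264, 276, 285, 284, 276, 262, 249, 241, 238, 237]
t=31: [286, 282, 274, 260, 246, 238, 238, 248, 261, 275, 283, 286, 285]
t=32: [235, 239, 250, 264, 276, 284, 283, 275, 262, 249, 238, 234, 233]
t=33: [283, 281, 274, 260, 247, 239, 240, 248, 262, 275, 281, 282, 281]

Answer: 4
Key observation: The state at step 29, [283, 281, 274, 260, 247, 239, 240, 248, 262, 275, 281, 282, 281], reappears at step 33 — and no state repeats earlier — so the cycle the system enters has period 4.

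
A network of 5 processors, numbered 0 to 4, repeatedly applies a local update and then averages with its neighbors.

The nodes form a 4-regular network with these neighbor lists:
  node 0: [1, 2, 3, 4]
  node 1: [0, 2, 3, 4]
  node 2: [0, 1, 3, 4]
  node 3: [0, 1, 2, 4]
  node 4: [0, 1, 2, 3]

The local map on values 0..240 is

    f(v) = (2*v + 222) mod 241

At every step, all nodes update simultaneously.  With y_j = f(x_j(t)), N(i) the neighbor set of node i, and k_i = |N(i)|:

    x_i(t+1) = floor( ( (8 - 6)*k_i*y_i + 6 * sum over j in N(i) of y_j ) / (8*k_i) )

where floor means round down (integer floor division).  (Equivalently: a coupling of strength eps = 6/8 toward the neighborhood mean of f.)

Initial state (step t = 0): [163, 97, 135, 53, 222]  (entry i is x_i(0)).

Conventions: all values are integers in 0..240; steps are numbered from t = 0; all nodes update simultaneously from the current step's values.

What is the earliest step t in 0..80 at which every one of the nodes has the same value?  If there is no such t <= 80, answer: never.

Simulating step by step:
t=0: [163, 97, 135, 53, 222]  (not all equal)
t=1: [102, 108, 98, 103, 109]  (not all equal)
t=2: [188, 189, 188, 188, 189]  (not all equal)
t=3: [116, 116, 116, 116, 116]  (all equal)

Answer: 3
Key observation: Synchronization is absorbing here: once all nodes are equal they stay equal, and step 3 is the first all-equal step.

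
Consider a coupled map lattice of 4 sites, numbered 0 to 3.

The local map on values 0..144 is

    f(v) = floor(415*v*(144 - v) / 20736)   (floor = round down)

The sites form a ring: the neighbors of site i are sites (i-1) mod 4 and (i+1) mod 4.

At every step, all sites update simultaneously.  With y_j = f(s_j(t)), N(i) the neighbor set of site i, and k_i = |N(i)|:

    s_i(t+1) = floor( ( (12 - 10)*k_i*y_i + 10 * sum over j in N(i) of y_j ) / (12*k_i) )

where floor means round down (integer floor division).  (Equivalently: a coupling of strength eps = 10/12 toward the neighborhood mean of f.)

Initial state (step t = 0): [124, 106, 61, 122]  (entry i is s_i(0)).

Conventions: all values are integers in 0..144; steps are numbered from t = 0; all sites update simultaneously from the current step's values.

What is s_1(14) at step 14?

Answer: s_1(14) = 94

Derivation:
t=0: [124, 106, 61, 122]
t=1: [63, 75, 72, 71]
t=2: [102, 102, 103, 102]
t=3: [85, 84, 84, 84]
t=4: [100, 100, 100, 100]
t=5: [88, 88, 88, 88]
t=6: [98, 98, 98, 98]
t=7: [90, 90, 90, 90]
t=8: [97, 97, 97, 97]
t=9: [91, 91, 91, 91]
t=10: [96, 96, 96, 96]
t=11: [92, 92, 92, 92]
t=12: [95, 95, 95, 95]
t=13: [93, 93, 93, 93]
t=14: [94, 94, 94, 94]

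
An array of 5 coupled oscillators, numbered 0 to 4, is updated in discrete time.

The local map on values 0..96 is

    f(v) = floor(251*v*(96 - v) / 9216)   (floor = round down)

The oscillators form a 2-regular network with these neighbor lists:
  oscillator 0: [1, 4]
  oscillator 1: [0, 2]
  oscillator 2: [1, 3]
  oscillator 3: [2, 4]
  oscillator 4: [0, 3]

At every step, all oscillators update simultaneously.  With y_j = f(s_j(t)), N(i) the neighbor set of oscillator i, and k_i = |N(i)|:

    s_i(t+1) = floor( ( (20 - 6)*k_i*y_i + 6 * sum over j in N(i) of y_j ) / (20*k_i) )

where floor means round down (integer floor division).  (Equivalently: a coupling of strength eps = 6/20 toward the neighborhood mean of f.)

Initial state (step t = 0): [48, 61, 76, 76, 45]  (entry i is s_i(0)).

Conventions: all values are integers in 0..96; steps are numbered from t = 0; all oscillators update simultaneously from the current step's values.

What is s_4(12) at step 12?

Answer: s_4(12) = 59

Derivation:
t=0: [48, 61, 76, 76, 45]
t=1: [61, 56, 43, 44, 58]
t=2: [58, 60, 61, 61, 60]
t=3: [59, 58, 58, 58, 58]
t=4: [59, 59, 60, 60, 59]
t=5: [59, 58, 58, 58, 58]
t=6: [59, 59, 60, 60, 59]
t=7: [59, 58, 58, 58, 58]
t=8: [59, 59, 60, 60, 59]
t=9: [59, 58, 58, 58, 58]
t=10: [59, 59, 60, 60, 59]
t=11: [59, 58, 58, 58, 58]
t=12: [59, 59, 60, 60, 59]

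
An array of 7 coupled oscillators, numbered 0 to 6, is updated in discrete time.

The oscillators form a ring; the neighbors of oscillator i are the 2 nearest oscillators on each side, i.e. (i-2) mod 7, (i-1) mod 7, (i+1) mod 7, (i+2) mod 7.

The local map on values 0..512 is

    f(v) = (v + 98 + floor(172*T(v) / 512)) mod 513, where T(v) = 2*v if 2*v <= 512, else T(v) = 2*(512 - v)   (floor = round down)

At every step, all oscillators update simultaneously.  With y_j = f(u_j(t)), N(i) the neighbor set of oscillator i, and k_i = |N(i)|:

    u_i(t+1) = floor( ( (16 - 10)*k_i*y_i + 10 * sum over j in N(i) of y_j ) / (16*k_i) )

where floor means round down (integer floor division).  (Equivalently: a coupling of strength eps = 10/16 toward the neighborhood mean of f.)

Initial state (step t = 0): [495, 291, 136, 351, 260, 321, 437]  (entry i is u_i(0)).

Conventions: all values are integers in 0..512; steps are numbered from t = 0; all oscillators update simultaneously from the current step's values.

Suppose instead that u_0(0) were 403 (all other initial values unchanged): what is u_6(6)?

Answer: u_6(6) = 439
Key observation: This trace re-runs the system from the modified initial state.

Derivation:
t=0: [403, 291, 136, 351, 260, 321, 437]
t=1: [93, 87, 144, 78, 79, 42, 47]
t=2: [239, 246, 275, 238, 228, 201, 205]
t=3: [405, 417, 316, 410, 396, 461, 464]
t=4: [63, 61, 50, 60, 61, 71, 71]
t=5: [203, 199, 192, 198, 201, 208, 208]
t=6: [435, 431, 427, 430, 434, 439, 439]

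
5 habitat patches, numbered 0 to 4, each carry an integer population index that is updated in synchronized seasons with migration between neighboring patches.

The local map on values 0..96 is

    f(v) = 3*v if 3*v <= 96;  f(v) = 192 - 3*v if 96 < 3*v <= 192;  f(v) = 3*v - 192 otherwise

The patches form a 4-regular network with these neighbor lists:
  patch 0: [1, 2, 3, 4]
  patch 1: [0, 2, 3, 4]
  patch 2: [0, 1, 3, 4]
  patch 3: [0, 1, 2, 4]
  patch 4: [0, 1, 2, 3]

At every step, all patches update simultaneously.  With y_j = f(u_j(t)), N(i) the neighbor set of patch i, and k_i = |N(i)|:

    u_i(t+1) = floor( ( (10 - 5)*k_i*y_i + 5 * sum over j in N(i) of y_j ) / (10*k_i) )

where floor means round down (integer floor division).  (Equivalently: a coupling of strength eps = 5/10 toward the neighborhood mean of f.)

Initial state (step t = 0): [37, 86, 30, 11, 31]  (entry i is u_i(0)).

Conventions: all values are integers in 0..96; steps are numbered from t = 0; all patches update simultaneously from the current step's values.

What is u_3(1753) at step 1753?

Answer: u_3(1753) = 22
Key observation: The state at step 11, [23, 25, 25, 22, 26], reappears at step 13: the system is in a cycle of period 2 from step 11 on.  Therefore the state at step 1753 equals the state at step 11 + ((1753 - 11) mod 2) = 11, which is [23, 25, 25, 22, 26].

Derivation:
t=0: [37, 86, 30, 11, 31]
t=1: [75, 70, 79, 57, 80]
t=2: [33, 27, 37, 28, 38]
t=3: [87, 82, 82, 83, 81]
t=4: [61, 55, 55, 57, 54]
t=5: [17, 24, 24, 22, 25]
t=6: [61, 69, 69, 66, 70]
t=7: [11, 13, 13, 10, 14]
t=8: [35, 37, 37, 34, 38]
t=9: [84, 82, 82, 85, 81]
t=10: [57, 55, 55, 58, 54]
t=11: [23, 25, 25, 22, 26]
t=12: [71, 73, 73, 70, 74]
t=13: [23, 25, 25, 22, 26]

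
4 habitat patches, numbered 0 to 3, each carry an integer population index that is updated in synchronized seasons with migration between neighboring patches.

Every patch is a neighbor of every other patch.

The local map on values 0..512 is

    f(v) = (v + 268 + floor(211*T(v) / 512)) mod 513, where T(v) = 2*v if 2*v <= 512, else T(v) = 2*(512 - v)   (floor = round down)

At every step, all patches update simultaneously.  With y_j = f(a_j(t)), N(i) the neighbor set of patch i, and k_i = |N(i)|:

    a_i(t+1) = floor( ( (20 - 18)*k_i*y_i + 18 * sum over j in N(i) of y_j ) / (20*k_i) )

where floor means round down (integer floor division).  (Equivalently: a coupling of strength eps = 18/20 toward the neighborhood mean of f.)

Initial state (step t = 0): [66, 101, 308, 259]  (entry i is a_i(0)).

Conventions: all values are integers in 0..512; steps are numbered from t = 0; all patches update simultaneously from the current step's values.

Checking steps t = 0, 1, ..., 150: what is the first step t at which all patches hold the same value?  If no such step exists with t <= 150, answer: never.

Answer: 4
Key observation: Synchronization is absorbing here: once all patches are equal they stay equal, and step 4 is the first all-equal step.

Derivation:
t=0: [66, 101, 308, 259]  (not all equal)
t=1: [310, 297, 341, 343]  (not all equal)
t=2: [233, 234, 232, 232]  (not all equal)
t=3: [179, 178, 179, 179]  (not all equal)
t=4: [80, 80, 80, 80]  (all equal)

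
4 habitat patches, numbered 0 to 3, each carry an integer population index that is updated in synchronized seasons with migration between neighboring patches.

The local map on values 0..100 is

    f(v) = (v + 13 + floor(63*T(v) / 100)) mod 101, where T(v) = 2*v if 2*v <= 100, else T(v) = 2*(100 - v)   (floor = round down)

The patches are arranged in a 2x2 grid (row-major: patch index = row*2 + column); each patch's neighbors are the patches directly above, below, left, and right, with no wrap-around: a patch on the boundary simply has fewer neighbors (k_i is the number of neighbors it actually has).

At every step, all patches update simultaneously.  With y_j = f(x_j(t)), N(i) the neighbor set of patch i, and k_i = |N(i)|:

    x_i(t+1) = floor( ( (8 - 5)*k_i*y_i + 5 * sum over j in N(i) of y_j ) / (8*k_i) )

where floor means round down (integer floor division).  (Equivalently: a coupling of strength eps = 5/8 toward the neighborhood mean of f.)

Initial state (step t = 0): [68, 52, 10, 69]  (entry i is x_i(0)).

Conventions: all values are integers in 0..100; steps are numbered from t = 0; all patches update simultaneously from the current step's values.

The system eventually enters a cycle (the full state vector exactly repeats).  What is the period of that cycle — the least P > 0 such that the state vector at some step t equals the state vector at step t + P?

Answer: 4
Key observation: The state at step 5, [22, 22, 22, 22], reappears at step 9 — and no state repeats earlier — so the cycle the system enters has period 4.

Derivation:
t=0: [68, 52, 10, 69]
t=1: [25, 21, 25, 25]
t=2: [66, 65, 69, 66]
t=3: [20, 20, 20, 20]
t=4: [58, 58, 58, 58]
t=5: [22, 22, 22, 22]
t=6: [62, 62, 62, 62]
t=7: [21, 21, 21, 21]
t=8: [60, 60, 60, 60]
t=9: [22, 22, 22, 22]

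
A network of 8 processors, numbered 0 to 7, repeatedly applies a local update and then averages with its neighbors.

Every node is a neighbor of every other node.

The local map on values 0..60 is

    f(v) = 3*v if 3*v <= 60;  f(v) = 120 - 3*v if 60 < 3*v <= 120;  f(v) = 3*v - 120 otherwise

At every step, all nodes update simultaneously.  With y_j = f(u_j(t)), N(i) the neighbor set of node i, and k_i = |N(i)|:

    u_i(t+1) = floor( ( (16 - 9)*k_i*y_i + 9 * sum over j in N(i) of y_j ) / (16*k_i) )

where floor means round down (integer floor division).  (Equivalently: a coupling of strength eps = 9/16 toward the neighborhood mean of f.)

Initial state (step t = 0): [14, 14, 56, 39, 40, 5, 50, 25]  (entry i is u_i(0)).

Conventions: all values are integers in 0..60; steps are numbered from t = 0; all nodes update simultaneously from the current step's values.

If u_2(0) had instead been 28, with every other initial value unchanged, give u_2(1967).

Answer: u_2(1967) = 54
Key observation: The state at step 15, [56, 56, 54, 56, 56, 56, 56, 55], reappears at step 19: the system is in a cycle of period 4 from step 15 on.  Therefore the state at step 1967 equals the state at step 15 + ((1967 - 15) mod 4) = 15, which is [56, 56, 54, 56, 56, 56, 56, 55].

Derivation:
t=0: [14, 14, 28, 39, 40, 5, 50, 25]
t=1: [32, 32, 29, 18, 17, 22, 27, 33]
t=2: [32, 32, 35, 43, 42, 43, 38, 31]
t=3: [18, 18, 15, 12, 11, 12, 11, 19]
t=4: [47, 47, 44, 40, 39, 40, 39, 48]
t=5: [14, 14, 11, 6, 7, 6, 7, 15]
t=6: [34, 34, 31, 25, 26, 25, 26, 35]
t=7: [26, 26, 29, 36, 35, 36, 35, 25]
t=8: [32, 32, 29, 21, 22, 21, 22, 33]
t=9: [34, 34, 37, 46, 45, 46, 45, 33]
t=10: [17, 17, 13, 17, 15, 17, 15, 18]
t=11: [49, 49, 45, 49, 47, 49, 47, 50]
t=12: [25, 25, 21, 25, 23, 25, 23, 26]
t=13: [46, 46, 50, 46, 48, 46, 48, 45]
t=14: [19, 19, 23, 19, 21, 19, 21, 18]
t=15: [56, 56, 54, 56, 56, 56, 56, 55]
t=16: [47, 47, 45, 47, 47, 47, 47, 46]
t=17: [20, 20, 18, 20, 20, 20, 20, 19]
t=18: [59, 59, 57, 59, 59, 59, 59, 58]
t=19: [56, 56, 54, 56, 56, 56, 56, 55]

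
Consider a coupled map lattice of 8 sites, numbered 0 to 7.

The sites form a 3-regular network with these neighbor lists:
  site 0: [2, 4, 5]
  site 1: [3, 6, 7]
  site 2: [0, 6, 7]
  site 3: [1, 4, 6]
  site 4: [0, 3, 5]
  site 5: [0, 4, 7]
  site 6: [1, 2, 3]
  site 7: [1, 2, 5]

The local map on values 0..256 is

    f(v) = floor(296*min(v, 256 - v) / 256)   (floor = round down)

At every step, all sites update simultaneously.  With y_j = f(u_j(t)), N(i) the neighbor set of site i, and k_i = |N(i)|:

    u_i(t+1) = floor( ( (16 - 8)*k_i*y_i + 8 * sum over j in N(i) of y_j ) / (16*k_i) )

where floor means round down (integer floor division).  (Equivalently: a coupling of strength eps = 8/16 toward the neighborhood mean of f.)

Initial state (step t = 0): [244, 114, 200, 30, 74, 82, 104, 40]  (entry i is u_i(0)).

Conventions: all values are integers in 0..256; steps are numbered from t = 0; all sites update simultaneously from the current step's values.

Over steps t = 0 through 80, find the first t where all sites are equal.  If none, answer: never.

Simulating step by step:
t=0: [244, 114, 200, 30, 74, 82, 104, 40]  (not all equal)
t=1: [47, 98, 61, 73, 66, 71, 98, 71]  (not all equal)
t=2: [65, 103, 76, 92, 74, 76, 101, 85]  (not all equal)
t=3: [80, 112, 91, 106, 87, 86, 110, 97]  (not all equal)
t=4: [96, 124, 107, 120, 102, 100, 122, 111]  (not all equal)
t=5: [114, 139, 124, 135, 119, 116, 137, 127]  (not all equal)
t=6: [134, 137, 140, 137, 135, 136, 138, 141]  (not all equal)
t=7: [139, 136, 135, 137, 138, 137, 136, 134]  (not all equal)
t=8: [136, 138, 138, 137, 136, 137, 138, 139]  (not all equal)
t=9: [137, 136, 136, 136, 137, 137, 136, 135]  (not all equal)
t=10: [137, 138, 138, 137, 137, 137, 138, 138]  (not all equal)
t=11: [136, 136, 136, 136, 137, 136, 136, 136]  (not all equal)
t=12: [137, 138, 138, 137, 137, 137, 138, 138]  (not all equal)

Answer: never
Key observation: The state at step 10 reappears at step 12 — the system is in a cycle of period 2 from step 10 on.  No step 0..12 is synchronized, and the cycle repeats forever, so no step up to 80 (or ever) has all sites equal.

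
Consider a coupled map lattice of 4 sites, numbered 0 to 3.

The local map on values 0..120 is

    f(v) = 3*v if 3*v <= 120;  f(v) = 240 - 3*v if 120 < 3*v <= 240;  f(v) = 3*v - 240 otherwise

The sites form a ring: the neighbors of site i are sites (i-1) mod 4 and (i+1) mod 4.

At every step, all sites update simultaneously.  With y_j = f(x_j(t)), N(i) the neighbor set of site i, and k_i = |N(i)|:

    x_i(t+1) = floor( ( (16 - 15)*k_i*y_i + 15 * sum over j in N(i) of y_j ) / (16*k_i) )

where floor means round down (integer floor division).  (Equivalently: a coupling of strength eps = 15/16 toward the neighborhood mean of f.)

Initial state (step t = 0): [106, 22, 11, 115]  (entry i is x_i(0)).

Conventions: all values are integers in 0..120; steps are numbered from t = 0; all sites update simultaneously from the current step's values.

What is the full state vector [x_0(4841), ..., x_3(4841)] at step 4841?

Simulating step by step:
t=0: [106, 22, 11, 115]
t=1: [85, 56, 82, 58]
t=2: [65, 14, 65, 13]
t=3: [40, 44, 40, 44]
t=4: [108, 119, 108, 119]
t=5: [114, 86, 114, 86]
t=6: [23, 96, 23, 96]
t=7: [49, 67, 49, 67]
t=8: [42, 89, 42, 89]
t=9: [32, 108, 32, 108]
t=10: [84, 95, 84, 95]
t=11: [42, 14, 42, 14]
t=12: [46, 109, 46, 109]
t=13: [87, 101, 87, 101]
t=14: [60, 23, 60, 23]
t=15: [68, 60, 68, 60]
t=16: [58, 37, 58, 37]
t=17: [108, 68, 108, 68]
t=18: [39, 81, 39, 81]
t=19: [10, 109, 10, 109]
t=20: [83, 33, 83, 33]
t=21: [93, 14, 93, 14]
t=22: [41, 39, 41, 39]
t=23: [117, 117, 117, 117]
t=24: [111, 111, 111, 111]
t=25: [93, 93, 93, 93]
t=26: [39, 39, 39, 39]
t=27: [117, 117, 117, 117]

Answer: [93, 93, 93, 93]
Key observation: The state at step 23, [117, 117, 117, 117], reappears at step 27: the system is in a cycle of period 4 from step 23 on.  Therefore the state at step 4841 equals the state at step 23 + ((4841 - 23) mod 4) = 25, which is [93, 93, 93, 93].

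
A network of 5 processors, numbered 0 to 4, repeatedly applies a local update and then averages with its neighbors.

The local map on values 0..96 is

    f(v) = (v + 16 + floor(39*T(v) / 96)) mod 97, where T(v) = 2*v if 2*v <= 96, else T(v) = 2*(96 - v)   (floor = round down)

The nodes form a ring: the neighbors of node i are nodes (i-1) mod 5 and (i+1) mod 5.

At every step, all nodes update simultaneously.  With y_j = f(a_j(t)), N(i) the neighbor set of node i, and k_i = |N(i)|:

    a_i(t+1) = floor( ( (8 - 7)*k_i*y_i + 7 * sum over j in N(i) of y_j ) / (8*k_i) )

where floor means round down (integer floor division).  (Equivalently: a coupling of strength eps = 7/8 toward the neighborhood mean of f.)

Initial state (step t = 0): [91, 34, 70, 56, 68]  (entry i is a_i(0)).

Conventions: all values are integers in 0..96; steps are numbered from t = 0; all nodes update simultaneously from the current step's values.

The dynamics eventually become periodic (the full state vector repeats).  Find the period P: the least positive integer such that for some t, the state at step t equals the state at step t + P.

Simulating step by step:
t=0: [91, 34, 70, 56, 68]
t=1: [39, 20, 38, 9, 10]
t=2: [48, 80, 47, 55, 55]
t=3: [9, 5, 8, 5, 6]
t=4: [26, 30, 25, 27, 28]
t=5: [67, 63, 66, 63, 63]
t=6: [8, 8, 8, 8, 8]
t=7: [30, 30, 30, 30, 30]
t=8: [70, 70, 70, 70, 70]
t=9: [10, 10, 10, 10, 10]
t=10: [34, 34, 34, 34, 34]
t=11: [77, 77, 77, 77, 77]
t=12: [11, 11, 11, 11, 11]
t=13: [35, 35, 35, 35, 35]
t=14: [79, 79, 79, 79, 79]
t=15: [11, 11, 11, 11, 11]

Answer: 3
Key observation: The state at step 12, [11, 11, 11, 11, 11], reappears at step 15 — and no state repeats earlier — so the cycle the system enters has period 3.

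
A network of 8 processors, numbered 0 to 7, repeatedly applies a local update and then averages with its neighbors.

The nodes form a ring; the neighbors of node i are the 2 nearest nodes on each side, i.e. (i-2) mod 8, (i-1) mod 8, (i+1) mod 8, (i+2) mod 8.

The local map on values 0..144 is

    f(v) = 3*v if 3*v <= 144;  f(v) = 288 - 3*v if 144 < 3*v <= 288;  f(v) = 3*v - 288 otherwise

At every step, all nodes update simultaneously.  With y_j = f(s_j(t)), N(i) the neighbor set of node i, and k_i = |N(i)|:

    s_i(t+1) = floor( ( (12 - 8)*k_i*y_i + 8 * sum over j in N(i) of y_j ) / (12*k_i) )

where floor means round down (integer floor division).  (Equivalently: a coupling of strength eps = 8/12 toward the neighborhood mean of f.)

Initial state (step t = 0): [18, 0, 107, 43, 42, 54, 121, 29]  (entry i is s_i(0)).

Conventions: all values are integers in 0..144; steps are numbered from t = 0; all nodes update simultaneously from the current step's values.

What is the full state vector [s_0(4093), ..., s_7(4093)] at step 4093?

Answer: [125, 127, 125, 127, 125, 127, 125, 127]
Key observation: The state at step 40, [55, 53, 55, 53, 55, 53, 55, 53], reappears at step 44: the system is in a cycle of period 4 from step 40 on.  Therefore the state at step 4093 equals the state at step 40 + ((4093 - 40) mod 4) = 41, which is [125, 127, 125, 127, 125, 127, 125, 127].

Derivation:
t=0: [18, 0, 107, 43, 42, 54, 121, 29]
t=1: [50, 50, 62, 90, 102, 111, 90, 71]
t=2: [101, 101, 86, 56, 36, 36, 52, 81]
t=3: [42, 40, 53, 83, 101, 103, 90, 60]
t=4: [104, 107, 93, 60, 39, 37, 51, 83]
t=5: [44, 41, 50, 81, 99, 103, 93, 63]
t=6: [105, 110, 97, 63, 38, 34, 46, 80]
t=7: [47, 43, 48, 76, 95, 100, 94, 67]
t=8: [108, 115, 103, 68, 38, 30, 42, 77]
t=9: [55, 52, 55, 75, 91, 93, 91, 70]
t=10: [99, 108, 96, 67, 40, 31, 42, 72]
t=11: [42, 40, 42, 70, 91, 98, 91, 68]
t=12: [99, 109, 98, 70, 42, 34, 43, 72]
t=13: [44, 40, 44, 71, 94, 101, 94, 70]
t=14: [100, 109, 99, 70, 40, 32, 40, 71]
t=15: [44, 42, 44, 70, 90, 97, 90, 69]
t=16: [103, 112, 103, 72, 44, 33, 45, 73]
t=17: [52, 46, 52, 74, 98, 101, 98, 73]
t=18: [101, 112, 101, 70, 38, 29, 39, 71]
t=19: [47, 46, 47, 70, 87, 93, 87, 69]
t=20: [111, 119, 111, 78, 51, 38, 52, 79]
t=21: [64, 55, 65, 78, 102, 100, 101, 77]
t=22: [80, 91, 79, 59, 35, 28, 35, 60]
t=23: [62, 58, 63, 79, 93, 99, 92, 78]
t=24: [80, 89, 79, 55, 31, 24, 33, 57]
t=25: [64, 63, 64, 80, 88, 96, 88, 79]
t=26: [77, 81, 76, 52, 36, 24, 36, 53]
t=27: [76, 78, 77, 91, 98, 103, 97, 90]
t=28: [42, 43, 41, 28, 18, 14, 18, 29]
t=29: [107, 113, 106, 86, 68, 60, 69, 87]
t=30: [42, 37, 43, 55, 69, 73, 69, 54]
t=31: [116, 121, 116, 106, 94, 91, 94, 106]
t=32: [48, 55, 48, 36, 20, 17, 20, 36]
t=33: [120, 125, 120, 99, 80, 73, 80, 99]
t=34: [60, 56, 60, 49, 49, 42, 49, 49]
t=35: [121, 123, 121, 129, 133, 136, 133, 129]
t=36: [86, 85, 86, 97, 104, 110, 104, 97]
t=37: [25, 22, 25, 22, 24, 23, 24, 22]
t=38: [71, 69, 71, 69, 71, 69, 71, 69]
t=39: [77, 79, 77, 79, 77, 79, 77, 79]
t=40: [55, 53, 55, 53, 55, 53, 55, 53]
t=41: [125, 127, 125, 127, 125, 127, 125, 127]
t=42: [89, 91, 89, 91, 89, 91, 89, 91]
t=43: [19, 17, 19, 17, 19, 17, 19, 17]
t=44: [55, 53, 55, 53, 55, 53, 55, 53]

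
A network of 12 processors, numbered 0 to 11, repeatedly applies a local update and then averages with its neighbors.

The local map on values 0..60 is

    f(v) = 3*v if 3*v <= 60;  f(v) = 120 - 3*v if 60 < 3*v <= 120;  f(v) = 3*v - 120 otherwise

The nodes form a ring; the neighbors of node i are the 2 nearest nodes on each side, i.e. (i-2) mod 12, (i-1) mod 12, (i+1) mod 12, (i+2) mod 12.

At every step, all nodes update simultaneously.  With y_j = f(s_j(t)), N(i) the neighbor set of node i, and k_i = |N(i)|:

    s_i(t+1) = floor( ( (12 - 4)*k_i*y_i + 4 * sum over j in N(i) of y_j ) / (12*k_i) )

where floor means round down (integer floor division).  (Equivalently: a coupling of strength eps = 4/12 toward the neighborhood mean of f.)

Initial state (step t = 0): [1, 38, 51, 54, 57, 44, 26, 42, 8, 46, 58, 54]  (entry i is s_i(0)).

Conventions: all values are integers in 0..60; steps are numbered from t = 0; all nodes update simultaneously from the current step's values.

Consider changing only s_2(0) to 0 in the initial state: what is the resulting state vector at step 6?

Simulating step by step:
t=0: [1, 38, 0, 54, 57, 44, 26, 42, 8, 46, 58, 54]
t=1: [10, 11, 8, 33, 42, 19, 35, 12, 26, 22, 43, 34]
t=2: [27, 29, 23, 24, 13, 44, 21, 38, 37, 44, 18, 22]
t=3: [42, 38, 47, 43, 40, 20, 43, 11, 16, 18, 45, 47]
t=4: [9, 8, 15, 13, 8, 44, 17, 36, 41, 45, 20, 20]
t=5: [33, 30, 39, 34, 28, 18, 38, 14, 13, 21, 48, 50]
t=6: [21, 26, 10, 22, 30, 44, 18, 41, 36, 49, 28, 31]

Answer: [21, 26, 10, 22, 30, 44, 18, 41, 36, 49, 28, 31]
Key observation: This trace re-runs the system from the modified initial state.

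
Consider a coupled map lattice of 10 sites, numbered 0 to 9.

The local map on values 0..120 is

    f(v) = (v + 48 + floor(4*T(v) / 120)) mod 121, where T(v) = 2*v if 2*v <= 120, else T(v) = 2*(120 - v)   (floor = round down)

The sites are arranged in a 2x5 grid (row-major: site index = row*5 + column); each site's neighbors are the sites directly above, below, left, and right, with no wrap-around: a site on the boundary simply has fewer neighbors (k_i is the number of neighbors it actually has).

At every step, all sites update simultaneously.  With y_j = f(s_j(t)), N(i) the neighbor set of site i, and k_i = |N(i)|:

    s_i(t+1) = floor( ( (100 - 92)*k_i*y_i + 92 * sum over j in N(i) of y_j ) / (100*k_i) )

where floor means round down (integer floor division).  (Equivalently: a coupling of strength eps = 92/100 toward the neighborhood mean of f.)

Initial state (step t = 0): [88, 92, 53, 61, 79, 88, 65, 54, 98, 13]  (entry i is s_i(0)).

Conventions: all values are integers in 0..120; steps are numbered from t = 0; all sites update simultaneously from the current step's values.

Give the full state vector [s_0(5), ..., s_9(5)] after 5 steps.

Answer: [97, 85, 84, 53, 102, 78, 83, 59, 83, 30]

Derivation:
t=0: [88, 92, 53, 61, 79, 88, 65, 54, 98, 13]
t=1: [18, 74, 81, 51, 80, 62, 52, 83, 87, 20]
t=2: [59, 55, 36, 18, 79, 87, 47, 40, 57, 17]
t=3: [64, 98, 87, 67, 61, 96, 72, 96, 77, 58]
t=4: [32, 42, 52, 50, 113, 55, 22, 9, 77, 63]
t=5: [97, 85, 84, 53, 102, 78, 83, 59, 83, 30]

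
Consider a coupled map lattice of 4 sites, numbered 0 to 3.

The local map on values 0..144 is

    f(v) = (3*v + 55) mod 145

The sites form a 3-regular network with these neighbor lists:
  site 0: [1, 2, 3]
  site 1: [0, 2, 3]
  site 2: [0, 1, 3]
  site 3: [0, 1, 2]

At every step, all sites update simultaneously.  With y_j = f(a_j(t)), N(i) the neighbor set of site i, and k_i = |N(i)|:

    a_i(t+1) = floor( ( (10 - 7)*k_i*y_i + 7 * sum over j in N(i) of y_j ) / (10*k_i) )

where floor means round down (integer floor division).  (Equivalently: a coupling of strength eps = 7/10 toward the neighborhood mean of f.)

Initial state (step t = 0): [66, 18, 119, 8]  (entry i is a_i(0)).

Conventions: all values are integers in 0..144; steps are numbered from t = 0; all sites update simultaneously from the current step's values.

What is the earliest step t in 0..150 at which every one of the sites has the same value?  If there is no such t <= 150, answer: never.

Answer: 3
Key observation: Synchronization is absorbing here: once all sites are equal they stay equal, and step 3 is the first all-equal step.

Derivation:
t=0: [66, 18, 119, 8]  (not all equal)
t=1: [104, 104, 105, 102]  (not all equal)
t=2: [76, 76, 76, 75]  (not all equal)
t=3: [137, 137, 137, 137]  (all equal)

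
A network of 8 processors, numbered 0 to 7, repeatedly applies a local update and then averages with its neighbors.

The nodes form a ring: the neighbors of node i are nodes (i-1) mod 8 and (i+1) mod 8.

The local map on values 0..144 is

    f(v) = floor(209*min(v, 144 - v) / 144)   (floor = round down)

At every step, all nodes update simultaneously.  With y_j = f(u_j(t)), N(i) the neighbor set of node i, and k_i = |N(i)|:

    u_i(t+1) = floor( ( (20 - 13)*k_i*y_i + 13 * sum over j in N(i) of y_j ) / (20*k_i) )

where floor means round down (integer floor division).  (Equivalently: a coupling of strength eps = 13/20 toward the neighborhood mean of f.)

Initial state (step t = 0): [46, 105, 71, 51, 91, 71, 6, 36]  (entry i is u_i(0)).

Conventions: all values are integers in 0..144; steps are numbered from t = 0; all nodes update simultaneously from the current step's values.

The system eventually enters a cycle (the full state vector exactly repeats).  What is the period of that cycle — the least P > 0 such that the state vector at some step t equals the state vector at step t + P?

Answer: 4
Key observation: The state at step 20, [81, 91, 98, 96, 89, 77, 69, 70], reappears at step 24 — and no state repeats earlier — so the cycle the system enters has period 4.

Derivation:
t=0: [46, 105, 71, 51, 91, 71, 6, 36]
t=1: [58, 74, 78, 84, 84, 63, 53, 42]
t=2: [81, 93, 94, 89, 88, 84, 75, 73]
t=3: [89, 78, 74, 77, 82, 89, 96, 98]
t=4: [79, 91, 97, 95, 88, 79, 71, 71]
t=5: [91, 79, 71, 73, 81, 92, 100, 100]
t=6: [77, 91, 100, 99, 89, 76, 66, 67]
t=7: [90, 78, 67, 68, 80, 90, 96, 96]
t=8: [80, 90, 96, 95, 89, 79, 71, 71]
t=9: [91, 79, 72, 72, 81, 92, 100, 99]
t=10: [78, 91, 100, 99, 90, 76, 67, 67]
t=11: [89, 77, 67, 68, 80, 91, 97, 96]
t=12: [81, 91, 97, 95, 88, 78, 70, 71]
t=13: [90, 78, 71, 73, 82, 92, 99, 98]
t=14: [79, 92, 100, 98, 89, 76, 68, 69]
t=15: [89, 77, 67, 69, 80, 91, 98, 97]
t=16: [81, 91, 97, 96, 89, 77, 69, 70]
t=17: [89, 78, 70, 71, 81, 92, 99, 97]
t=18: [80, 91, 99, 98, 89, 76, 69, 70]
t=19: [89, 77, 68, 69, 80, 92, 99, 97]
t=20: [81, 91, 98, 96, 89, 77, 69, 70]
t=21: [89, 77, 70, 71, 81, 92, 99, 97]
t=22: [81, 92, 100, 98, 89, 76, 69, 70]
t=23: [89, 76, 67, 69, 80, 92, 99, 97]
t=24: [81, 91, 98, 96, 89, 77, 69, 70]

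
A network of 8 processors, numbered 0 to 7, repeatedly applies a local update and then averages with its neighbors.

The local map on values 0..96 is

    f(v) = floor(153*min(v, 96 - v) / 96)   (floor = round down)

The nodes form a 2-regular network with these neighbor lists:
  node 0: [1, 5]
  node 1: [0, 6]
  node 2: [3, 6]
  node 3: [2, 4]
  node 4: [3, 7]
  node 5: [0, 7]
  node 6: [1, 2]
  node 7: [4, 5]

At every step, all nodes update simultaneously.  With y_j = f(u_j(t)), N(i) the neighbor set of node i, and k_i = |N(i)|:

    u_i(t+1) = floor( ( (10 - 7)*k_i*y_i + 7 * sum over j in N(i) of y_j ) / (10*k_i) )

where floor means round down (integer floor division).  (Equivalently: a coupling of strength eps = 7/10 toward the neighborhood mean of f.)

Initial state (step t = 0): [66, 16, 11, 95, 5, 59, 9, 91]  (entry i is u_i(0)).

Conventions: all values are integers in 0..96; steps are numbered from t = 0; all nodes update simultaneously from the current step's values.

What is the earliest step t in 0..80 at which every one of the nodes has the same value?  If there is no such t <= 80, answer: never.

Answer: 24
Key observation: Synchronization is absorbing here: once all nodes are equal they stay equal, and step 24 is the first all-equal step.

Derivation:
t=0: [66, 16, 11, 95, 5, 59, 9, 91]  (not all equal)
t=1: [43, 28, 10, 8, 4, 36, 18, 24]  (not all equal)
t=2: [55, 46, 18, 10, 19, 54, 29, 33]  (not all equal)
t=3: [68, 60, 29, 24, 32, 60, 49, 49]  (not all equal)
t=4: [53, 58, 53, 45, 54, 58, 58, 60]  (not all equal)
t=5: [62, 62, 66, 68, 64, 61, 62, 61]  (not all equal)
t=6: [54, 54, 48, 47, 49, 54, 51, 53]  (not all equal)
t=7: [66, 67, 73, 74, 71, 66, 71, 69]  (not all equal)
t=8: [46, 43, 36, 36, 39, 45, 40, 43]  (not all equal)
t=9: [70, 68, 59, 58, 62, 70, 62, 66]  (not all equal)
t=10: [42, 46, 57, 57, 53, 43, 51, 47]  (not all equal)
t=11: [69, 69, 65, 64, 68, 69, 68, 69]  (not all equal)
t=12: [43, 43, 47, 47, 46, 43, 45, 43]  (not all equal)
t=13: [68, 69, 72, 73, 71, 68, 71, 69]  (not all equal)
t=14: [43, 41, 37, 37, 39, 43, 40, 41]  (not all equal)
t=15: [66, 65, 59, 59, 61, 66, 61, 65]  (not all equal)
t=16: [47, 50, 56, 56, 53, 47, 53, 50]  (not all equal)
t=17: [73, 71, 64, 64, 68, 73, 68, 71]  (not all equal)
t=18: [37, 39, 48, 48, 44, 37, 44, 39]  (not all equal)
t=19: [59, 63, 73, 73, 69, 59, 69, 63]  (not all equal)
t=20: [55, 50, 38, 38, 43, 55, 43, 50]  (not all equal)
t=21: [67, 68, 62, 62, 66, 67, 66, 68]  (not all equal)
t=22: [45, 45, 51, 51, 48, 45, 48, 45]  (not all equal)
t=23: [71, 72, 72, 72, 72, 71, 72, 72]  (not all equal)
t=24: [38, 38, 38, 38, 38, 38, 38, 38]  (all equal)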